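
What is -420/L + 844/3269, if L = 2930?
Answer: 109994/957817 ≈ 0.11484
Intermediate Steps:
-420/L + 844/3269 = -420/2930 + 844/3269 = -420*1/2930 + 844*(1/3269) = -42/293 + 844/3269 = 109994/957817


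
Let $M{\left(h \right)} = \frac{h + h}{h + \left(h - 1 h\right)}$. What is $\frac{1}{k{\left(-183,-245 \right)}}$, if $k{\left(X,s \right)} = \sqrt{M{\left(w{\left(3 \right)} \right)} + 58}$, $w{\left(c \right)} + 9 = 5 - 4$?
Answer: $\frac{\sqrt{15}}{30} \approx 0.1291$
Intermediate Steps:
$w{\left(c \right)} = -8$ ($w{\left(c \right)} = -9 + \left(5 - 4\right) = -9 + 1 = -8$)
$M{\left(h \right)} = 2$ ($M{\left(h \right)} = \frac{2 h}{h + \left(h - h\right)} = \frac{2 h}{h + 0} = \frac{2 h}{h} = 2$)
$k{\left(X,s \right)} = 2 \sqrt{15}$ ($k{\left(X,s \right)} = \sqrt{2 + 58} = \sqrt{60} = 2 \sqrt{15}$)
$\frac{1}{k{\left(-183,-245 \right)}} = \frac{1}{2 \sqrt{15}} = \frac{\sqrt{15}}{30}$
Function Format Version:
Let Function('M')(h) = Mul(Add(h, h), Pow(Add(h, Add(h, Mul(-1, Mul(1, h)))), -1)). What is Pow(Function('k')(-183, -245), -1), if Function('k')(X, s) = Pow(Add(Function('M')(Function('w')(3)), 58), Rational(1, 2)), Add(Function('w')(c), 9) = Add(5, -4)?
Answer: Mul(Rational(1, 30), Pow(15, Rational(1, 2))) ≈ 0.12910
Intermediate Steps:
Function('w')(c) = -8 (Function('w')(c) = Add(-9, Add(5, -4)) = Add(-9, 1) = -8)
Function('M')(h) = 2 (Function('M')(h) = Mul(Mul(2, h), Pow(Add(h, Add(h, Mul(-1, h))), -1)) = Mul(Mul(2, h), Pow(Add(h, 0), -1)) = Mul(Mul(2, h), Pow(h, -1)) = 2)
Function('k')(X, s) = Mul(2, Pow(15, Rational(1, 2))) (Function('k')(X, s) = Pow(Add(2, 58), Rational(1, 2)) = Pow(60, Rational(1, 2)) = Mul(2, Pow(15, Rational(1, 2))))
Pow(Function('k')(-183, -245), -1) = Pow(Mul(2, Pow(15, Rational(1, 2))), -1) = Mul(Rational(1, 30), Pow(15, Rational(1, 2)))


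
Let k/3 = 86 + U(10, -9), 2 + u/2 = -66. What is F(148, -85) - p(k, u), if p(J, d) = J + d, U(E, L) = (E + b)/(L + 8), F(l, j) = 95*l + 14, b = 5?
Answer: 13997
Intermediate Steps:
F(l, j) = 14 + 95*l
u = -136 (u = -4 + 2*(-66) = -4 - 132 = -136)
U(E, L) = (5 + E)/(8 + L) (U(E, L) = (E + 5)/(L + 8) = (5 + E)/(8 + L))
k = 213 (k = 3*(86 + (5 + 10)/(8 - 9)) = 3*(86 + 15/(-1)) = 3*(86 - 1*15) = 3*(86 - 15) = 3*71 = 213)
F(148, -85) - p(k, u) = (14 + 95*148) - (213 - 136) = (14 + 14060) - 1*77 = 14074 - 77 = 13997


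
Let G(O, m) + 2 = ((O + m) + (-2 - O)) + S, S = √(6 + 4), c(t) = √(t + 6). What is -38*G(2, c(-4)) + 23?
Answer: 175 - 38*√2 - 38*√10 ≈ 1.0933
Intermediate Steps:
c(t) = √(6 + t)
S = √10 ≈ 3.1623
G(O, m) = -4 + m + √10 (G(O, m) = -2 + (((O + m) + (-2 - O)) + √10) = -2 + ((-2 + m) + √10) = -2 + (-2 + m + √10) = -4 + m + √10)
-38*G(2, c(-4)) + 23 = -38*(-4 + √(6 - 4) + √10) + 23 = -38*(-4 + √2 + √10) + 23 = (152 - 38*√2 - 38*√10) + 23 = 175 - 38*√2 - 38*√10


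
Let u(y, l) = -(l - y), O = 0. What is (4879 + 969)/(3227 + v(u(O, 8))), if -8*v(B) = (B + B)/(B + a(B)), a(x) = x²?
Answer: 163744/90357 ≈ 1.8122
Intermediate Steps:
u(y, l) = y - l
v(B) = -B/(4*(B + B²)) (v(B) = -(B + B)/(8*(B + B²)) = -2*B/(8*(B + B²)) = -B/(4*(B + B²)))
(4879 + 969)/(3227 + v(u(O, 8))) = (4879 + 969)/(3227 - 1/(4 + 4*(0 - 1*8))) = 5848/(3227 - 1/(4 + 4*(0 - 8))) = 5848/(3227 - 1/(4 + 4*(-8))) = 5848/(3227 - 1/(4 - 32)) = 5848/(3227 - 1/(-28)) = 5848/(3227 - 1*(-1/28)) = 5848/(3227 + 1/28) = 5848/(90357/28) = 5848*(28/90357) = 163744/90357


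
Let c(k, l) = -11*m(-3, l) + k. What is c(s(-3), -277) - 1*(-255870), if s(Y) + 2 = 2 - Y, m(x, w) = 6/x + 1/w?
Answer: 70882926/277 ≈ 2.5590e+5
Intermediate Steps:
m(x, w) = 1/w + 6/x (m(x, w) = 6/x + 1/w = 1/w + 6/x)
s(Y) = -Y (s(Y) = -2 + (2 - Y) = -Y)
c(k, l) = 22 + k - 11/l (c(k, l) = -11*(1/l + 6/(-3)) + k = -11*(1/l + 6*(-1/3)) + k = -11*(1/l - 2) + k = -11*(-2 + 1/l) + k = (22 - 11/l) + k = 22 + k - 11/l)
c(s(-3), -277) - 1*(-255870) = (22 - 1*(-3) - 11/(-277)) - 1*(-255870) = (22 + 3 - 11*(-1/277)) + 255870 = (22 + 3 + 11/277) + 255870 = 6936/277 + 255870 = 70882926/277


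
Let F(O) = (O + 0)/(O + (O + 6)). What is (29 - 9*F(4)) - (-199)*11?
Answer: 15508/7 ≈ 2215.4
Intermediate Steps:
F(O) = O/(6 + 2*O) (F(O) = O/(O + (6 + O)) = O/(6 + 2*O))
(29 - 9*F(4)) - (-199)*11 = (29 - 9*4/(2*(3 + 4))) - (-199)*11 = (29 - 9*4/(2*7)) - 1*(-2189) = (29 - 9*4/(2*7)) + 2189 = (29 - 9*2/7) + 2189 = (29 - 18/7) + 2189 = 185/7 + 2189 = 15508/7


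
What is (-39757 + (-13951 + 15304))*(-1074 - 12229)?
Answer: 510888412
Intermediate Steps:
(-39757 + (-13951 + 15304))*(-1074 - 12229) = (-39757 + 1353)*(-13303) = -38404*(-13303) = 510888412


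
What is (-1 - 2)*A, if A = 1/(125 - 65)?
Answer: -1/20 ≈ -0.050000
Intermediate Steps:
A = 1/60 ≈ 0.016667
(-1 - 2)*A = (-1 - 2)*(1/60) = -3*1/60 = -1/20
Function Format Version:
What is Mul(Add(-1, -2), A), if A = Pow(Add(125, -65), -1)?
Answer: Rational(-1, 20) ≈ -0.050000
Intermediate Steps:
A = Rational(1, 60) (A = Pow(60, -1) = Rational(1, 60) ≈ 0.016667)
Mul(Add(-1, -2), A) = Mul(Add(-1, -2), Rational(1, 60)) = Mul(-3, Rational(1, 60)) = Rational(-1, 20)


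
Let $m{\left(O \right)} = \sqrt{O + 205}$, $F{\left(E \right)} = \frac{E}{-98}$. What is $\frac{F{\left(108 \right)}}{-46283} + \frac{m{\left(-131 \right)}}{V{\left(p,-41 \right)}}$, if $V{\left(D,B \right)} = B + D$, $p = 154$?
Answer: $\frac{54}{2267867} + \frac{\sqrt{74}}{113} \approx 0.076151$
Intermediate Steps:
$F{\left(E \right)} = - \frac{E}{98}$ ($F{\left(E \right)} = E \left(- \frac{1}{98}\right) = - \frac{E}{98}$)
$m{\left(O \right)} = \sqrt{205 + O}$
$\frac{F{\left(108 \right)}}{-46283} + \frac{m{\left(-131 \right)}}{V{\left(p,-41 \right)}} = \frac{\left(- \frac{1}{98}\right) 108}{-46283} + \frac{\sqrt{205 - 131}}{-41 + 154} = \left(- \frac{54}{49}\right) \left(- \frac{1}{46283}\right) + \frac{\sqrt{74}}{113} = \frac{54}{2267867} + \sqrt{74} \cdot \frac{1}{113} = \frac{54}{2267867} + \frac{\sqrt{74}}{113}$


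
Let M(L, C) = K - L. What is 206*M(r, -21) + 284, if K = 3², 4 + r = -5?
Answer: 3992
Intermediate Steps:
r = -9 (r = -4 - 5 = -9)
K = 9
M(L, C) = 9 - L
206*M(r, -21) + 284 = 206*(9 - 1*(-9)) + 284 = 206*(9 + 9) + 284 = 206*18 + 284 = 3708 + 284 = 3992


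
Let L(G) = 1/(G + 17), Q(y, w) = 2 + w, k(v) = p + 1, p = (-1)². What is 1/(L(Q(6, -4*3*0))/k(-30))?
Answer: 38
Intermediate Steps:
p = 1
k(v) = 2 (k(v) = 1 + 1 = 2)
L(G) = 1/(17 + G)
1/(L(Q(6, -4*3*0))/k(-30)) = 1/(1/((17 + (2 - 4*3*0))*2)) = 1/((½)/(17 + (2 - 12*0))) = 1/((½)/(17 + (2 + 0))) = 1/((½)/(17 + 2)) = 1/((½)/19) = 1/((1/19)*(½)) = 1/(1/38) = 38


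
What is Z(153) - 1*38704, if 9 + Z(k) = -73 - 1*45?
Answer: -38831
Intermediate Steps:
Z(k) = -127 (Z(k) = -9 + (-73 - 1*45) = -9 + (-73 - 45) = -9 - 118 = -127)
Z(153) - 1*38704 = -127 - 1*38704 = -127 - 38704 = -38831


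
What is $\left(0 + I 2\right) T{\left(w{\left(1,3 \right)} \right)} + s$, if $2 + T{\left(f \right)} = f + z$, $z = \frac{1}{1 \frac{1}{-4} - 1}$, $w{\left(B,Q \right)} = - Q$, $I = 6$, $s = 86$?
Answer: $\frac{82}{5} \approx 16.4$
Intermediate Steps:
$z = - \frac{4}{5}$ ($z = \frac{1}{1 \left(- \frac{1}{4}\right) - 1} = \frac{1}{- \frac{1}{4} - 1} = \frac{1}{- \frac{5}{4}} = - \frac{4}{5} \approx -0.8$)
$T{\left(f \right)} = - \frac{14}{5} + f$ ($T{\left(f \right)} = -2 + \left(f - \frac{4}{5}\right) = -2 + \left(- \frac{4}{5} + f\right) = - \frac{14}{5} + f$)
$\left(0 + I 2\right) T{\left(w{\left(1,3 \right)} \right)} + s = \left(0 + 6 \cdot 2\right) \left(- \frac{14}{5} - 3\right) + 86 = \left(0 + 12\right) \left(- \frac{14}{5} - 3\right) + 86 = 12 \left(- \frac{29}{5}\right) + 86 = - \frac{348}{5} + 86 = \frac{82}{5}$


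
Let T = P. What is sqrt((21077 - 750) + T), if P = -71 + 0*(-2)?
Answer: 4*sqrt(1266) ≈ 142.32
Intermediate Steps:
P = -71 (P = -71 + 0 = -71)
T = -71
sqrt((21077 - 750) + T) = sqrt((21077 - 750) - 71) = sqrt(20327 - 71) = sqrt(20256) = 4*sqrt(1266)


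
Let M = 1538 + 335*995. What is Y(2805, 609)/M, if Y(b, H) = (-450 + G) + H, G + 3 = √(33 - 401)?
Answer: 52/111621 + 4*I*√23/334863 ≈ 0.00046586 + 5.7287e-5*I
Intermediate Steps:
G = -3 + 4*I*√23 (G = -3 + √(33 - 401) = -3 + √(-368) = -3 + 4*I*√23 ≈ -3.0 + 19.183*I)
Y(b, H) = -453 + H + 4*I*√23 (Y(b, H) = (-450 + (-3 + 4*I*√23)) + H = (-453 + 4*I*√23) + H = -453 + H + 4*I*√23)
M = 334863 (M = 1538 + 333325 = 334863)
Y(2805, 609)/M = (-453 + 609 + 4*I*√23)/334863 = (156 + 4*I*√23)*(1/334863) = 52/111621 + 4*I*√23/334863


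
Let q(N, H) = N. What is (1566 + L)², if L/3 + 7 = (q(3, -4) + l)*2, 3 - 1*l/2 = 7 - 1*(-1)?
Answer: 2259009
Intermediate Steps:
l = -10 (l = 6 - 2*(7 - 1*(-1)) = 6 - 2*(7 + 1) = 6 - 2*8 = 6 - 16 = -10)
L = -63 (L = -21 + 3*((3 - 10)*2) = -21 + 3*(-7*2) = -21 + 3*(-14) = -21 - 42 = -63)
(1566 + L)² = (1566 - 63)² = 1503² = 2259009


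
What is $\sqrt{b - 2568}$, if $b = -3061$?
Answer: $i \sqrt{5629} \approx 75.027 i$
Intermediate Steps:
$\sqrt{b - 2568} = \sqrt{-3061 - 2568} = \sqrt{-5629} = i \sqrt{5629}$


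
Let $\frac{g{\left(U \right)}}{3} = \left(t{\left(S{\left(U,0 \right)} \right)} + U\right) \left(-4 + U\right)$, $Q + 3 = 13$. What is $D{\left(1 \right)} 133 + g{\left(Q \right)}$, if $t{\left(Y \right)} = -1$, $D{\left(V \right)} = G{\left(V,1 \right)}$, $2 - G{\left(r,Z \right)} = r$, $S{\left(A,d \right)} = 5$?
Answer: $295$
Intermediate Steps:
$Q = 10$ ($Q = -3 + 13 = 10$)
$G{\left(r,Z \right)} = 2 - r$
$D{\left(V \right)} = 2 - V$
$g{\left(U \right)} = 3 \left(-1 + U\right) \left(-4 + U\right)$
$D{\left(1 \right)} 133 + g{\left(Q \right)} = \left(2 - 1\right) 133 + \left(12 - 150 + 3 \cdot 10^{2}\right) = \left(2 - 1\right) 133 + \left(12 - 150 + 3 \cdot 100\right) = 1 \cdot 133 + \left(12 - 150 + 300\right) = 133 + 162 = 295$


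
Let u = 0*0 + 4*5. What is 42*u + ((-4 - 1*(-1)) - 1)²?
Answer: 856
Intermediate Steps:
u = 20 (u = 0 + 20 = 20)
42*u + ((-4 - 1*(-1)) - 1)² = 42*20 + ((-4 - 1*(-1)) - 1)² = 840 + ((-4 + 1) - 1)² = 840 + (-3 - 1)² = 840 + (-4)² = 840 + 16 = 856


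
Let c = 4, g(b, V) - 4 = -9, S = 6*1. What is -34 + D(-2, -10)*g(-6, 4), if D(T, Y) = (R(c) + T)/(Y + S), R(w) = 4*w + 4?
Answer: -23/2 ≈ -11.500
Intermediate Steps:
S = 6
g(b, V) = -5 (g(b, V) = 4 - 9 = -5)
R(w) = 4 + 4*w
D(T, Y) = (20 + T)/(6 + Y) (D(T, Y) = ((4 + 4*4) + T)/(Y + 6) = ((4 + 16) + T)/(6 + Y) = (20 + T)/(6 + Y))
-34 + D(-2, -10)*g(-6, 4) = -34 + ((20 - 2)/(6 - 10))*(-5) = -34 + (18/(-4))*(-5) = -34 - 1/4*18*(-5) = -34 - 9/2*(-5) = -34 + 45/2 = -23/2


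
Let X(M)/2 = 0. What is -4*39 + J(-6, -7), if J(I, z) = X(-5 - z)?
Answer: -156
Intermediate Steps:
X(M) = 0 (X(M) = 2*0 = 0)
J(I, z) = 0
-4*39 + J(-6, -7) = -4*39 + 0 = -156 + 0 = -156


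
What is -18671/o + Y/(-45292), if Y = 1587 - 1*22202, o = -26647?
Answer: 1394974837/1206895924 ≈ 1.1558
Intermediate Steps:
Y = -20615 (Y = 1587 - 22202 = -20615)
-18671/o + Y/(-45292) = -18671/(-26647) - 20615/(-45292) = -18671*(-1/26647) - 20615*(-1/45292) = 18671/26647 + 20615/45292 = 1394974837/1206895924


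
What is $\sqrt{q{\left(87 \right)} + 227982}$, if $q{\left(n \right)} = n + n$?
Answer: $2 \sqrt{57039} \approx 477.66$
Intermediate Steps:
$q{\left(n \right)} = 2 n$
$\sqrt{q{\left(87 \right)} + 227982} = \sqrt{2 \cdot 87 + 227982} = \sqrt{174 + 227982} = \sqrt{228156} = 2 \sqrt{57039}$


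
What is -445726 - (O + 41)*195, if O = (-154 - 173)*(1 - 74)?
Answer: -5108566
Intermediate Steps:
O = 23871 (O = -327*(-73) = 23871)
-445726 - (O + 41)*195 = -445726 - (23871 + 41)*195 = -445726 - 23912*195 = -445726 - 1*4662840 = -445726 - 4662840 = -5108566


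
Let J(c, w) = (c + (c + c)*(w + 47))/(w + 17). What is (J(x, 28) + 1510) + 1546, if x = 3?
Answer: 45991/15 ≈ 3066.1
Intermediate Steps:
J(c, w) = (c + 2*c*(47 + w))/(17 + w) (J(c, w) = (c + (2*c)*(47 + w))/(17 + w) = (c + 2*c*(47 + w))/(17 + w))
(J(x, 28) + 1510) + 1546 = (3*(95 + 2*28)/(17 + 28) + 1510) + 1546 = (3*(95 + 56)/45 + 1510) + 1546 = (3*(1/45)*151 + 1510) + 1546 = (151/15 + 1510) + 1546 = 22801/15 + 1546 = 45991/15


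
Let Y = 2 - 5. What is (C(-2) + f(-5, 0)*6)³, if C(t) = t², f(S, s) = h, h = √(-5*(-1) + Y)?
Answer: 928 + 720*√2 ≈ 1946.2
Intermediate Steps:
Y = -3
h = √2 (h = √(-5*(-1) - 3) = √(5 - 3) = √2 ≈ 1.4142)
f(S, s) = √2
(C(-2) + f(-5, 0)*6)³ = ((-2)² + √2*6)³ = (4 + 6*√2)³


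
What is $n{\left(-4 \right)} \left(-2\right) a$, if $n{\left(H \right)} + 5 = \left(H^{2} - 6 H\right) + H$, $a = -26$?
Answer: $1612$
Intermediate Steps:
$n{\left(H \right)} = -5 + H^{2} - 5 H$ ($n{\left(H \right)} = -5 + \left(\left(H^{2} - 6 H\right) + H\right) = -5 + \left(H^{2} - 5 H\right) = -5 + H^{2} - 5 H$)
$n{\left(-4 \right)} \left(-2\right) a = \left(-5 + \left(-4\right)^{2} - -20\right) \left(-2\right) \left(-26\right) = \left(-5 + 16 + 20\right) \left(-2\right) \left(-26\right) = 31 \left(-2\right) \left(-26\right) = \left(-62\right) \left(-26\right) = 1612$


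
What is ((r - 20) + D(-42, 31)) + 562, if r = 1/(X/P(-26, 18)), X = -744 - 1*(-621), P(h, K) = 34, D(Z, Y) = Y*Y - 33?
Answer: 180776/123 ≈ 1469.7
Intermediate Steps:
D(Z, Y) = -33 + Y² (D(Z, Y) = Y² - 33 = -33 + Y²)
X = -123 (X = -744 + 621 = -123)
r = -34/123 (r = 1/(-123/34) = -34/123 ≈ -0.27642)
((r - 20) + D(-42, 31)) + 562 = ((-34/123 - 20) + (-33 + 31²)) + 562 = (-2494/123 + (-33 + 961)) + 562 = (-2494/123 + 928) + 562 = 111650/123 + 562 = 180776/123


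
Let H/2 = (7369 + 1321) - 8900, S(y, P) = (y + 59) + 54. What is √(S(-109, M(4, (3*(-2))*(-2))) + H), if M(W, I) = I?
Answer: 4*I*√26 ≈ 20.396*I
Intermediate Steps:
S(y, P) = 113 + y (S(y, P) = (59 + y) + 54 = 113 + y)
H = -420 (H = 2*((7369 + 1321) - 8900) = 2*(8690 - 8900) = 2*(-210) = -420)
√(S(-109, M(4, (3*(-2))*(-2))) + H) = √((113 - 109) - 420) = √(4 - 420) = √(-416) = 4*I*√26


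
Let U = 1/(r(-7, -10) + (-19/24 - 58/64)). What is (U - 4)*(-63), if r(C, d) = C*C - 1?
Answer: 159156/635 ≈ 250.64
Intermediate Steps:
r(C, d) = -1 + C² (r(C, d) = C² - 1 = -1 + C²)
U = 96/4445 (U = 1/((-1 + (-7)²) + (-19/24 - 58/64)) = 1/((-1 + 49) + (-19*1/24 - 58*1/64)) = 1/(48 + (-19/24 - 29/32)) = 1/(48 - 163/96) = 1/(4445/96) = 96/4445 ≈ 0.021597)
(U - 4)*(-63) = (96/4445 - 4)*(-63) = -17684/4445*(-63) = 159156/635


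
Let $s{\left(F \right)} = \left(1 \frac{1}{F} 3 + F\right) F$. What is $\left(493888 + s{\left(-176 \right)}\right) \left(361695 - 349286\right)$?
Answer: $6513074603$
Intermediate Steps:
$s{\left(F \right)} = F \left(F + \frac{3}{F}\right)$ ($s{\left(F \right)} = \left(\frac{1}{F} 3 + F\right) F = \left(\frac{3}{F} + F\right) F = \left(F + \frac{3}{F}\right) F = F \left(F + \frac{3}{F}\right)$)
$\left(493888 + s{\left(-176 \right)}\right) \left(361695 - 349286\right) = \left(493888 + \left(3 + \left(-176\right)^{2}\right)\right) \left(361695 - 349286\right) = \left(493888 + \left(3 + 30976\right)\right) 12409 = \left(493888 + 30979\right) 12409 = 524867 \cdot 12409 = 6513074603$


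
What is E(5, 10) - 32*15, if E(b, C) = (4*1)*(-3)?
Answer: -492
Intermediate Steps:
E(b, C) = -12 (E(b, C) = 4*(-3) = -12)
E(5, 10) - 32*15 = -12 - 32*15 = -12 - 480 = -492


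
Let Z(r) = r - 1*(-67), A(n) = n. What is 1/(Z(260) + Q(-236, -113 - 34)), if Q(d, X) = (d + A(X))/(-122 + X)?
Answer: 269/88346 ≈ 0.0030448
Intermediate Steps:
Z(r) = 67 + r (Z(r) = r + 67 = 67 + r)
Q(d, X) = (X + d)/(-122 + X) (Q(d, X) = (d + X)/(-122 + X) = (X + d)/(-122 + X))
1/(Z(260) + Q(-236, -113 - 34)) = 1/((67 + 260) + ((-113 - 34) - 236)/(-122 + (-113 - 34))) = 1/(327 + (-147 - 236)/(-122 - 147)) = 1/(327 - 383/(-269)) = 1/(327 - 1/269*(-383)) = 1/(327 + 383/269) = 1/(88346/269) = 269/88346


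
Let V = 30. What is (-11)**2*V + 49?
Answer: 3679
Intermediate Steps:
(-11)**2*V + 49 = (-11)**2*30 + 49 = 121*30 + 49 = 3630 + 49 = 3679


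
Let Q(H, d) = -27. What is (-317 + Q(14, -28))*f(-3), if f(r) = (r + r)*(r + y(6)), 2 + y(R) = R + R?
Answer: 14448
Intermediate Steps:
y(R) = -2 + 2*R (y(R) = -2 + (R + R) = -2 + 2*R)
f(r) = 2*r*(10 + r) (f(r) = (r + r)*(r + (-2 + 2*6)) = (2*r)*(r + (-2 + 12)) = (2*r)*(r + 10) = (2*r)*(10 + r) = 2*r*(10 + r))
(-317 + Q(14, -28))*f(-3) = (-317 - 27)*(2*(-3)*(10 - 3)) = -688*(-3)*7 = -344*(-42) = 14448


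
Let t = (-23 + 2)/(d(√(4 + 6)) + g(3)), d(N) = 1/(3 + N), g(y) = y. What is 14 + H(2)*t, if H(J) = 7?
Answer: 14 - 147*√10/10 ≈ -32.485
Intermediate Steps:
t = -21/(3 + 1/(3 + √10)) (t = (-23 + 2)/(1/(3 + √(4 + 6)) + 3) = -21/(1/(3 + √10) + 3) = -21/(3 + 1/(3 + √10)) ≈ -6.6408)
14 + H(2)*t = 14 + 7*(-21*√10/10) = 14 - 147*√10/10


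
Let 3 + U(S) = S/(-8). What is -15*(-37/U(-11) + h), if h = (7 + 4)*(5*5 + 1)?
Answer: -60210/13 ≈ -4631.5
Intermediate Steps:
U(S) = -3 - S/8 (U(S) = -3 + S/(-8) = -3 + S*(-⅛) = -3 - S/8)
h = 286 (h = 11*(25 + 1) = 11*26 = 286)
-15*(-37/U(-11) + h) = -15*(-37/(-3 - ⅛*(-11)) + 286) = -15*(-37/(-3 + 11/8) + 286) = -15*(-37/(-13/8) + 286) = -15*(-37*(-8/13) + 286) = -15*(296/13 + 286) = -15*4014/13 = -60210/13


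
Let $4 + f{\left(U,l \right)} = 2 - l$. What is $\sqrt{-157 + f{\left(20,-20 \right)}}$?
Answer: $i \sqrt{139} \approx 11.79 i$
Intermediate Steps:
$f{\left(U,l \right)} = -2 - l$ ($f{\left(U,l \right)} = -4 - \left(-2 + l\right) = -2 - l$)
$\sqrt{-157 + f{\left(20,-20 \right)}} = \sqrt{-157 - -18} = \sqrt{-157 + \left(-2 + 20\right)} = \sqrt{-157 + 18} = \sqrt{-139} = i \sqrt{139}$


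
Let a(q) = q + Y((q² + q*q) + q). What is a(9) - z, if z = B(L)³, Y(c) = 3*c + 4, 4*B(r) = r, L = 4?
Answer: 525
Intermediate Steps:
B(r) = r/4
Y(c) = 4 + 3*c
z = 1 (z = ((¼)*4)³ = 1³ = 1)
a(q) = 4 + 4*q + 6*q² (a(q) = q + (4 + 3*((q² + q*q) + q)) = q + (4 + 3*((q² + q²) + q)) = q + (4 + 3*(2*q² + q)) = q + (4 + 3*(q + 2*q²)) = q + (4 + (3*q + 6*q²)) = q + (4 + 3*q + 6*q²) = 4 + 4*q + 6*q²)
a(9) - z = (4 + 4*9 + 6*9²) - 1*1 = (4 + 36 + 6*81) - 1 = (4 + 36 + 486) - 1 = 526 - 1 = 525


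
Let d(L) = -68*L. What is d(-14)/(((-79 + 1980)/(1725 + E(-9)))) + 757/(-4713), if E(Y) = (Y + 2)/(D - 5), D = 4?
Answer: 7769656975/8959413 ≈ 867.21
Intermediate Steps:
E(Y) = -2 - Y (E(Y) = (Y + 2)/(4 - 5) = (2 + Y)/(-1) = (2 + Y)*(-1) = -2 - Y)
d(-14)/(((-79 + 1980)/(1725 + E(-9)))) + 757/(-4713) = (-68*(-14))/(((-79 + 1980)/(1725 + (-2 - 1*(-9))))) + 757/(-4713) = 952/((1901/(1725 + (-2 + 9)))) + 757*(-1/4713) = 952/((1901/(1725 + 7))) - 757/4713 = 952/((1901/1732)) - 757/4713 = 952/((1901*(1/1732))) - 757/4713 = 952/(1901/1732) - 757/4713 = 952*(1732/1901) - 757/4713 = 1648864/1901 - 757/4713 = 7769656975/8959413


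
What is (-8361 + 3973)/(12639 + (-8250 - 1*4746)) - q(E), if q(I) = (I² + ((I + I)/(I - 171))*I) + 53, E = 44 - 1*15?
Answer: -22048433/25347 ≈ -869.86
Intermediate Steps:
E = 29 (E = 44 - 15 = 29)
q(I) = 53 + I² + 2*I²/(-171 + I) (q(I) = (I² + ((2*I)/(-171 + I))*I) + 53 = (I² + (2*I/(-171 + I))*I) + 53 = (I² + 2*I²/(-171 + I)) + 53 = 53 + I² + 2*I²/(-171 + I))
(-8361 + 3973)/(12639 + (-8250 - 1*4746)) - q(E) = (-8361 + 3973)/(12639 + (-8250 - 1*4746)) - (-9063 + 29³ - 169*29² + 53*29)/(-171 + 29) = -4388/(12639 + (-8250 - 4746)) - (-9063 + 24389 - 169*841 + 1537)/(-142) = -4388/(12639 - 12996) - (-1)*(-9063 + 24389 - 142129 + 1537)/142 = -4388/(-357) - (-1)*(-125266)/142 = -4388*(-1/357) - 1*62633/71 = 4388/357 - 62633/71 = -22048433/25347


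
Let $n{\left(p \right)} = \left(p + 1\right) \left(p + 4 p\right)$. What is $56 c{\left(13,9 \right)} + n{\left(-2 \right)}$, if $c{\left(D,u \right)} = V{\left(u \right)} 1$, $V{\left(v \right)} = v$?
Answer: $514$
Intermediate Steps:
$n{\left(p \right)} = 5 p \left(1 + p\right)$ ($n{\left(p \right)} = \left(1 + p\right) 5 p = 5 p \left(1 + p\right)$)
$c{\left(D,u \right)} = u$ ($c{\left(D,u \right)} = u 1 = u$)
$56 c{\left(13,9 \right)} + n{\left(-2 \right)} = 56 \cdot 9 + 5 \left(-2\right) \left(1 - 2\right) = 504 + 5 \left(-2\right) \left(-1\right) = 504 + 10 = 514$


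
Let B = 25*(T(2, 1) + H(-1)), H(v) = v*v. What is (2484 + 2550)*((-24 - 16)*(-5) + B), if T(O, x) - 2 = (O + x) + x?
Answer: 1887750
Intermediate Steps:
T(O, x) = 2 + O + 2*x (T(O, x) = 2 + ((O + x) + x) = 2 + (O + 2*x) = 2 + O + 2*x)
H(v) = v²
B = 175 (B = 25*((2 + 2 + 2*1) + (-1)²) = 25*((2 + 2 + 2) + 1) = 25*(6 + 1) = 25*7 = 175)
(2484 + 2550)*((-24 - 16)*(-5) + B) = (2484 + 2550)*((-24 - 16)*(-5) + 175) = 5034*(-40*(-5) + 175) = 5034*(200 + 175) = 5034*375 = 1887750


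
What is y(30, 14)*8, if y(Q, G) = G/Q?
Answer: 56/15 ≈ 3.7333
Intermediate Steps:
y(30, 14)*8 = (14/30)*8 = (14*(1/30))*8 = (7/15)*8 = 56/15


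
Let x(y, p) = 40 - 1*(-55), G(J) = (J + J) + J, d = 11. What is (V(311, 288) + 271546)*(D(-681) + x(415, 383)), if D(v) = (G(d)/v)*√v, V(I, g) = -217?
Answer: 25776255 - 2984619*I*√681/227 ≈ 2.5776e+7 - 3.4311e+5*I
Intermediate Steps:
G(J) = 3*J (G(J) = 2*J + J = 3*J)
D(v) = 33/√v (D(v) = ((3*11)/v)*√v = (33/v)*√v = 33/√v)
x(y, p) = 95 (x(y, p) = 40 + 55 = 95)
(V(311, 288) + 271546)*(D(-681) + x(415, 383)) = (-217 + 271546)*(33/√(-681) + 95) = 271329*(33*(-I*√681/681) + 95) = 271329*(-11*I*√681/227 + 95) = 271329*(95 - 11*I*√681/227) = 25776255 - 2984619*I*√681/227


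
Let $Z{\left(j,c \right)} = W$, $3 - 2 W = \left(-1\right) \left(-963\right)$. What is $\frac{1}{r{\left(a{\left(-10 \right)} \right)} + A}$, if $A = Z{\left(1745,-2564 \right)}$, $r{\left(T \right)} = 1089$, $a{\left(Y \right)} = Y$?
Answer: $\frac{1}{609} \approx 0.001642$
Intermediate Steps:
$W = -480$ ($W = \frac{3}{2} - \frac{\left(-1\right) \left(-963\right)}{2} = \frac{3}{2} - \frac{963}{2} = -480$)
$Z{\left(j,c \right)} = -480$
$A = -480$
$\frac{1}{r{\left(a{\left(-10 \right)} \right)} + A} = \frac{1}{1089 - 480} = \frac{1}{609}$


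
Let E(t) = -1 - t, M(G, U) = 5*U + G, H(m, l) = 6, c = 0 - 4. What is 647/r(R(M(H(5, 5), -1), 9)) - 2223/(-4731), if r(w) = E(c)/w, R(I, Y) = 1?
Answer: 53818/249 ≈ 216.14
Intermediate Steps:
c = -4
M(G, U) = G + 5*U
r(w) = 3/w (r(w) = (-1 - 1*(-4))/w = (-1 + 4)/w = 3/w)
647/r(R(M(H(5, 5), -1), 9)) - 2223/(-4731) = 647/((3/1)) - 2223/(-4731) = 647/((3*1)) - 2223*(-1/4731) = 647/3 + 39/83 = 53818/249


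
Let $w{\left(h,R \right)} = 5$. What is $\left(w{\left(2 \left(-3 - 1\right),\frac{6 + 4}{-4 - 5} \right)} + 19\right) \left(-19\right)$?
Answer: $-456$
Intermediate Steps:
$\left(w{\left(2 \left(-3 - 1\right),\frac{6 + 4}{-4 - 5} \right)} + 19\right) \left(-19\right) = \left(5 + 19\right) \left(-19\right) = 24 \left(-19\right) = -456$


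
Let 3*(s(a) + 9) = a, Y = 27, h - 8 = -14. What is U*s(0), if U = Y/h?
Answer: 81/2 ≈ 40.500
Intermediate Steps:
h = -6 (h = 8 - 14 = -6)
s(a) = -9 + a/3
U = -9/2 (U = 27/(-6) = 27*(-⅙) = -9/2 ≈ -4.5000)
U*s(0) = -9*(-9 + (⅓)*0)/2 = -9*(-9 + 0)/2 = -9/2*(-9) = 81/2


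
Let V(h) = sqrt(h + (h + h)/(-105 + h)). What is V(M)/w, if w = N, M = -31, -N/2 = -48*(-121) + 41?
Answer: -I*sqrt(35309)/397732 ≈ -0.00047245*I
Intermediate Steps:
N = -11698 (N = -2*(-48*(-121) + 41) = -2*(5808 + 41) = -2*5849 = -11698)
w = -11698
V(h) = sqrt(h + 2*h/(-105 + h)) (V(h) = sqrt(h + (2*h)/(-105 + h)) = sqrt(h + 2*h/(-105 + h)))
V(M)/w = sqrt(-31*(-103 - 31)/(-105 - 31))/(-11698) = sqrt(-31*(-134)/(-136))*(-1/11698) = sqrt(-31*(-1/136)*(-134))*(-1/11698) = sqrt(-2077/68)*(-1/11698) = (I*sqrt(35309)/34)*(-1/11698) = -I*sqrt(35309)/397732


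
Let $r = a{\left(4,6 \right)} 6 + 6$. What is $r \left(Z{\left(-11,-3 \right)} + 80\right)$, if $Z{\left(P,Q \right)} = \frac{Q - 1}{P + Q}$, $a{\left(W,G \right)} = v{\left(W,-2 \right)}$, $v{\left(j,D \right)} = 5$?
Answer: $\frac{20232}{7} \approx 2890.3$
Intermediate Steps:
$a{\left(W,G \right)} = 5$
$Z{\left(P,Q \right)} = \frac{-1 + Q}{P + Q}$
$r = 36$ ($r = 5 \cdot 6 + 6 = 30 + 6 = 36$)
$r \left(Z{\left(-11,-3 \right)} + 80\right) = 36 \left(\frac{-1 - 3}{-11 - 3} + 80\right) = 36 \left(\frac{1}{-14} \left(-4\right) + 80\right) = 36 \left(\left(- \frac{1}{14}\right) \left(-4\right) + 80\right) = 36 \left(\frac{2}{7} + 80\right) = 36 \cdot \frac{562}{7} = \frac{20232}{7}$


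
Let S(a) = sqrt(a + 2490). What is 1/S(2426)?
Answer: sqrt(1229)/2458 ≈ 0.014262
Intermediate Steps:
S(a) = sqrt(2490 + a)
1/S(2426) = 1/(sqrt(2490 + 2426)) = 1/(sqrt(4916)) = 1/(2*sqrt(1229)) = sqrt(1229)/2458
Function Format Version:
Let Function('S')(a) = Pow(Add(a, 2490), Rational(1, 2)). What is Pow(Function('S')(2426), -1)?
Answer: Mul(Rational(1, 2458), Pow(1229, Rational(1, 2))) ≈ 0.014262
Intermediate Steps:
Function('S')(a) = Pow(Add(2490, a), Rational(1, 2))
Pow(Function('S')(2426), -1) = Pow(Pow(Add(2490, 2426), Rational(1, 2)), -1) = Pow(Pow(4916, Rational(1, 2)), -1) = Pow(Mul(2, Pow(1229, Rational(1, 2))), -1) = Mul(Rational(1, 2458), Pow(1229, Rational(1, 2)))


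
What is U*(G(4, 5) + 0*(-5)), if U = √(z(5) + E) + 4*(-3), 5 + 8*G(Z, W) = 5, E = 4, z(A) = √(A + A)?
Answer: 0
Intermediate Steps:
z(A) = √2*√A (z(A) = √(2*A) = √2*√A)
G(Z, W) = 0 (G(Z, W) = -5/8 + (⅛)*5 = -5/8 + 5/8 = 0)
U = -12 + √(4 + √10) (U = √(√2*√5 + 4) + 4*(-3) = √(√10 + 4) - 12 = √(4 + √10) - 12 = -12 + √(4 + √10) ≈ -9.3238)
U*(G(4, 5) + 0*(-5)) = (-12 + √(4 + √10))*(0 + 0*(-5)) = (-12 + √(4 + √10))*(0 + 0) = (-12 + √(4 + √10))*0 = 0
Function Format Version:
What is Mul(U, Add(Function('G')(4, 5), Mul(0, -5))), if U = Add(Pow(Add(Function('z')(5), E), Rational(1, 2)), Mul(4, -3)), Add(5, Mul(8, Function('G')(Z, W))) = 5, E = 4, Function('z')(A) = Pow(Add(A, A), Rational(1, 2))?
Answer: 0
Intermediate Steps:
Function('z')(A) = Mul(Pow(2, Rational(1, 2)), Pow(A, Rational(1, 2))) (Function('z')(A) = Pow(Mul(2, A), Rational(1, 2)) = Mul(Pow(2, Rational(1, 2)), Pow(A, Rational(1, 2))))
Function('G')(Z, W) = 0 (Function('G')(Z, W) = Add(Rational(-5, 8), Mul(Rational(1, 8), 5)) = Add(Rational(-5, 8), Rational(5, 8)) = 0)
U = Add(-12, Pow(Add(4, Pow(10, Rational(1, 2))), Rational(1, 2))) (U = Add(Pow(Add(Mul(Pow(2, Rational(1, 2)), Pow(5, Rational(1, 2))), 4), Rational(1, 2)), Mul(4, -3)) = Add(Pow(Add(Pow(10, Rational(1, 2)), 4), Rational(1, 2)), -12) = Add(Pow(Add(4, Pow(10, Rational(1, 2))), Rational(1, 2)), -12) = Add(-12, Pow(Add(4, Pow(10, Rational(1, 2))), Rational(1, 2))) ≈ -9.3238)
Mul(U, Add(Function('G')(4, 5), Mul(0, -5))) = Mul(Add(-12, Pow(Add(4, Pow(10, Rational(1, 2))), Rational(1, 2))), Add(0, Mul(0, -5))) = Mul(Add(-12, Pow(Add(4, Pow(10, Rational(1, 2))), Rational(1, 2))), Add(0, 0)) = Mul(Add(-12, Pow(Add(4, Pow(10, Rational(1, 2))), Rational(1, 2))), 0) = 0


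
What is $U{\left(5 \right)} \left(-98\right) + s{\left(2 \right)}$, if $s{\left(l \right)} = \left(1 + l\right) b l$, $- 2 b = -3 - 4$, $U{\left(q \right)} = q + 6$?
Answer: $-1057$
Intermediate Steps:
$U{\left(q \right)} = 6 + q$
$b = \frac{7}{2}$ ($b = - \frac{-3 - 4}{2} = \left(- \frac{1}{2}\right) \left(-7\right) = \frac{7}{2} \approx 3.5$)
$s{\left(l \right)} = l \left(\frac{7}{2} + \frac{7 l}{2}\right)$ ($s{\left(l \right)} = \left(1 + l\right) \frac{7}{2} l = \left(\frac{7}{2} + \frac{7 l}{2}\right) l = l \left(\frac{7}{2} + \frac{7 l}{2}\right)$)
$U{\left(5 \right)} \left(-98\right) + s{\left(2 \right)} = \left(6 + 5\right) \left(-98\right) + \frac{7}{2} \cdot 2 \left(1 + 2\right) = 11 \left(-98\right) + \frac{7}{2} \cdot 2 \cdot 3 = -1078 + 21 = -1057$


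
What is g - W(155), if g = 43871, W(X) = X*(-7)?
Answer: 44956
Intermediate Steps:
W(X) = -7*X
g - W(155) = 43871 - (-7)*155 = 43871 - 1*(-1085) = 43871 + 1085 = 44956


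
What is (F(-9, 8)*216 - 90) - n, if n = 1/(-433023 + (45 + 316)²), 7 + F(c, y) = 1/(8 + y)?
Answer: -240421063/151351 ≈ -1588.5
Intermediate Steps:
F(c, y) = -7 + 1/(8 + y)
n = -1/302702 (n = 1/(-433023 + 361²) = 1/(-433023 + 130321) = 1/(-302702) = -1/302702 ≈ -3.3036e-6)
(F(-9, 8)*216 - 90) - n = (((-55 - 7*8)/(8 + 8))*216 - 90) - 1*(-1/302702) = (((-55 - 56)/16)*216 - 90) + 1/302702 = (((1/16)*(-111))*216 - 90) + 1/302702 = (-111/16*216 - 90) + 1/302702 = (-2997/2 - 90) + 1/302702 = -3177/2 + 1/302702 = -240421063/151351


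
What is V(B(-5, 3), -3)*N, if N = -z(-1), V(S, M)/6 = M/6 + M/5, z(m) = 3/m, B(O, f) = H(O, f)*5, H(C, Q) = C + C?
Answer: -99/5 ≈ -19.800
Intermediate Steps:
H(C, Q) = 2*C
B(O, f) = 10*O (B(O, f) = (2*O)*5 = 10*O)
V(S, M) = 11*M/5 (V(S, M) = 6*(M/6 + M/5) = 6*(11*M/30) = 11*M/5)
N = 3 (N = -3/(-1) = -3*(-1) = -1*(-3) = 3)
V(B(-5, 3), -3)*N = ((11/5)*(-3))*3 = -33/5*3 = -99/5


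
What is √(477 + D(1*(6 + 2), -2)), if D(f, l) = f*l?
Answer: √461 ≈ 21.471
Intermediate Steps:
√(477 + D(1*(6 + 2), -2)) = √(477 + (1*(6 + 2))*(-2)) = √(477 + (1*8)*(-2)) = √(477 + 8*(-2)) = √(477 - 16) = √461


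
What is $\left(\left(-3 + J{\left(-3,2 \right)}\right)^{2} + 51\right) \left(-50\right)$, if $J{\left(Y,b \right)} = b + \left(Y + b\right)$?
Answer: $-2750$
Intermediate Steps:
$J{\left(Y,b \right)} = Y + 2 b$
$\left(\left(-3 + J{\left(-3,2 \right)}\right)^{2} + 51\right) \left(-50\right) = \left(\left(-3 + \left(-3 + 2 \cdot 2\right)\right)^{2} + 51\right) \left(-50\right) = \left(\left(-3 + \left(-3 + 4\right)\right)^{2} + 51\right) \left(-50\right) = \left(\left(-3 + 1\right)^{2} + 51\right) \left(-50\right) = \left(\left(-2\right)^{2} + 51\right) \left(-50\right) = \left(4 + 51\right) \left(-50\right) = 55 \left(-50\right) = -2750$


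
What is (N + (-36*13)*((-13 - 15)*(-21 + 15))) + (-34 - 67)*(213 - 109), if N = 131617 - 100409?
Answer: -57920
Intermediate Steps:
N = 31208
(N + (-36*13)*((-13 - 15)*(-21 + 15))) + (-34 - 67)*(213 - 109) = (31208 + (-36*13)*((-13 - 15)*(-21 + 15))) + (-34 - 67)*(213 - 109) = (31208 - (-13104)*(-6)) - 101*104 = (31208 - 468*168) - 10504 = (31208 - 78624) - 10504 = -47416 - 10504 = -57920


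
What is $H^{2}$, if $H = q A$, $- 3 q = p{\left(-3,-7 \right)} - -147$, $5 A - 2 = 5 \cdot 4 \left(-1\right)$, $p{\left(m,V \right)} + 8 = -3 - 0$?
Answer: $\frac{665856}{25} \approx 26634.0$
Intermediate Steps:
$p{\left(m,V \right)} = -11$ ($p{\left(m,V \right)} = -8 - 3 = -11$)
$A = - \frac{18}{5}$ ($A = \frac{2}{5} + \frac{5 \cdot 4 \left(-1\right)}{5} = \frac{2}{5} + \frac{20 \left(-1\right)}{5} = \frac{2}{5} + \frac{1}{5} \left(-20\right) = \frac{2}{5} - 4 = - \frac{18}{5} \approx -3.6$)
$q = - \frac{136}{3}$ ($q = - \frac{-11 - -147}{3} = - \frac{-11 + 147}{3} = \left(- \frac{1}{3}\right) 136 = - \frac{136}{3} \approx -45.333$)
$H = \frac{816}{5}$ ($H = \left(- \frac{136}{3}\right) \left(- \frac{18}{5}\right) = \frac{816}{5} \approx 163.2$)
$H^{2} = \left(\frac{816}{5}\right)^{2} = \frac{665856}{25}$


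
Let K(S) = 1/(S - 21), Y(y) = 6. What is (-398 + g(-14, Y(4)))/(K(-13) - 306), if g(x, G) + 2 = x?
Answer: 14076/10405 ≈ 1.3528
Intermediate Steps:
g(x, G) = -2 + x
K(S) = 1/(-21 + S)
(-398 + g(-14, Y(4)))/(K(-13) - 306) = (-398 + (-2 - 14))/(1/(-21 - 13) - 306) = (-398 - 16)/(1/(-34) - 306) = -414/(-1/34 - 306) = -414/(-10405/34) = -414*(-34/10405) = 14076/10405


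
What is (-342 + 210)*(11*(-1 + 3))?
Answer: -2904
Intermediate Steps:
(-342 + 210)*(11*(-1 + 3)) = -1452*2 = -132*22 = -2904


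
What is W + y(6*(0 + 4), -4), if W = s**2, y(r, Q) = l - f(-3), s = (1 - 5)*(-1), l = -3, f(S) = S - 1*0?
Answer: 16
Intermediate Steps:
f(S) = S (f(S) = S + 0 = S)
s = 4 (s = -4*(-1) = 4)
y(r, Q) = 0 (y(r, Q) = -3 - 1*(-3) = -3 + 3 = 0)
W = 16 (W = 4**2 = 16)
W + y(6*(0 + 4), -4) = 16 + 0 = 16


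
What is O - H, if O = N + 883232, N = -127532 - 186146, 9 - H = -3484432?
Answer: -2914887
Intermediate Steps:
H = 3484441 (H = 9 - 1*(-3484432) = 9 + 3484432 = 3484441)
N = -313678
O = 569554 (O = -313678 + 883232 = 569554)
O - H = 569554 - 1*3484441 = 569554 - 3484441 = -2914887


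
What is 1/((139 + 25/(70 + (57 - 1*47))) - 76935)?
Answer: -16/1228731 ≈ -1.3022e-5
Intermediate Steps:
1/((139 + 25/(70 + (57 - 1*47))) - 76935) = 1/((139 + 25/(70 + (57 - 47))) - 76935) = 1/((139 + 25/(70 + 10)) - 76935) = 1/((139 + 25/80) - 76935) = 1/((139 + 25*(1/80)) - 76935) = 1/((139 + 5/16) - 76935) = 1/(2229/16 - 76935) = 1/(-1228731/16) = -16/1228731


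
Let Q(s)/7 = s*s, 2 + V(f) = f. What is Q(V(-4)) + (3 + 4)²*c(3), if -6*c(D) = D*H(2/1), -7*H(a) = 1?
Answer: 511/2 ≈ 255.50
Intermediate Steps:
V(f) = -2 + f
H(a) = -⅐ (H(a) = -⅐*1 = -⅐)
Q(s) = 7*s² (Q(s) = 7*(s*s) = 7*s²)
c(D) = D/42 (c(D) = -D*(-1)/(6*7) = -(-1)*D/42 = D/42)
Q(V(-4)) + (3 + 4)²*c(3) = 7*(-2 - 4)² + (3 + 4)²*((1/42)*3) = 7*(-6)² + 7²*(1/14) = 7*36 + 49*(1/14) = 252 + 7/2 = 511/2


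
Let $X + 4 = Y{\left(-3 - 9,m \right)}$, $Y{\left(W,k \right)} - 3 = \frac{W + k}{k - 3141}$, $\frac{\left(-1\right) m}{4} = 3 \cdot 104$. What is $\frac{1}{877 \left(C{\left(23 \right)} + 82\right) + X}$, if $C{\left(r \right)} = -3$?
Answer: $\frac{209}{14479998} \approx 1.4434 \cdot 10^{-5}$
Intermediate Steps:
$m = -1248$ ($m = - 4 \cdot 3 \cdot 104 = \left(-4\right) 312 = -1248$)
$Y{\left(W,k \right)} = 3 + \frac{W + k}{-3141 + k}$ ($Y{\left(W,k \right)} = 3 + \frac{W + k}{k - 3141} = 3 + \frac{W + k}{-3141 + k}$)
$X = - \frac{149}{209}$ ($X = -4 + \frac{-9423 - 12 + 4 \left(-1248\right)}{-3141 - 1248} = -4 + \frac{-9423 - 12 - 4992}{-4389} = -4 - \frac{-9423 - 12 - 4992}{4389} = -4 - - \frac{687}{209} = -4 + \frac{687}{209} = - \frac{149}{209} \approx -0.71292$)
$\frac{1}{877 \left(C{\left(23 \right)} + 82\right) + X} = \frac{1}{877 \left(-3 + 82\right) - \frac{149}{209}} = \frac{1}{877 \cdot 79 - \frac{149}{209}} = \frac{1}{69283 - \frac{149}{209}} = \frac{1}{\frac{14479998}{209}} = \frac{209}{14479998}$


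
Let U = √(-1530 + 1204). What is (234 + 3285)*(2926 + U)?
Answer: 10296594 + 3519*I*√326 ≈ 1.0297e+7 + 63537.0*I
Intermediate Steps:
U = I*√326 (U = √(-326) = I*√326 ≈ 18.055*I)
(234 + 3285)*(2926 + U) = (234 + 3285)*(2926 + I*√326) = 3519*(2926 + I*√326) = 10296594 + 3519*I*√326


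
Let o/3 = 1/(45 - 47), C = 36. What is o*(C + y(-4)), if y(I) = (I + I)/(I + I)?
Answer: -111/2 ≈ -55.500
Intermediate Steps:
y(I) = 1 (y(I) = (2*I)/((2*I)) = (2*I)*(1/(2*I)) = 1)
o = -3/2 (o = 3/(45 - 47) = 3/(-2) = 3*(-1/2) = -3/2 ≈ -1.5000)
o*(C + y(-4)) = -3*(36 + 1)/2 = -3/2*37 = -111/2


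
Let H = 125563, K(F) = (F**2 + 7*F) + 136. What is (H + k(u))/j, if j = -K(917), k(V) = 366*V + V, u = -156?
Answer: -68311/847444 ≈ -0.080608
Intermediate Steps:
K(F) = 136 + F**2 + 7*F
k(V) = 367*V
j = -847444 (j = -(136 + 917**2 + 7*917) = -(136 + 840889 + 6419) = -1*847444 = -847444)
(H + k(u))/j = (125563 + 367*(-156))/(-847444) = (125563 - 57252)*(-1/847444) = 68311*(-1/847444) = -68311/847444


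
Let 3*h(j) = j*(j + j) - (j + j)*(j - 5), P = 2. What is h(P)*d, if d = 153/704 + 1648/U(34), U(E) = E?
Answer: 2913485/8976 ≈ 324.59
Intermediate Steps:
h(j) = 2*j**2/3 - 2*j*(-5 + j)/3 (h(j) = (j*(j + j) - (j + j)*(j - 5))/3 = (j*(2*j) - 2*j*(-5 + j))/3 = (2*j**2 - 2*j*(-5 + j))/3 = 2*j**2/3 - 2*j*(-5 + j)/3)
d = 582697/11968 (d = 153/704 + 1648/34 = 153*(1/704) + 1648*(1/34) = 153/704 + 824/17 = 582697/11968 ≈ 48.688)
h(P)*d = ((10/3)*2)*(582697/11968) = (20/3)*(582697/11968) = 2913485/8976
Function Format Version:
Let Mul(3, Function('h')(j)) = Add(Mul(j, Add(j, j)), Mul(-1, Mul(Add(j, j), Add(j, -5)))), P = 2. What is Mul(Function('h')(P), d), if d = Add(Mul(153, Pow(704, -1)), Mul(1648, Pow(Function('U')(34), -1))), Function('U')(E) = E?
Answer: Rational(2913485, 8976) ≈ 324.59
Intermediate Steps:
Function('h')(j) = Add(Mul(Rational(2, 3), Pow(j, 2)), Mul(Rational(-2, 3), j, Add(-5, j))) (Function('h')(j) = Mul(Rational(1, 3), Add(Mul(j, Add(j, j)), Mul(-1, Mul(Add(j, j), Add(j, -5))))) = Mul(Rational(1, 3), Add(Mul(j, Mul(2, j)), Mul(-1, Mul(Mul(2, j), Add(-5, j))))) = Mul(Rational(1, 3), Add(Mul(2, Pow(j, 2)), Mul(-1, Mul(2, j, Add(-5, j))))) = Mul(Rational(1, 3), Add(Mul(2, Pow(j, 2)), Mul(-2, j, Add(-5, j)))) = Add(Mul(Rational(2, 3), Pow(j, 2)), Mul(Rational(-2, 3), j, Add(-5, j))))
d = Rational(582697, 11968) (d = Add(Mul(153, Pow(704, -1)), Mul(1648, Pow(34, -1))) = Add(Mul(153, Rational(1, 704)), Mul(1648, Rational(1, 34))) = Add(Rational(153, 704), Rational(824, 17)) = Rational(582697, 11968) ≈ 48.688)
Mul(Function('h')(P), d) = Mul(Mul(Rational(10, 3), 2), Rational(582697, 11968)) = Mul(Rational(20, 3), Rational(582697, 11968)) = Rational(2913485, 8976)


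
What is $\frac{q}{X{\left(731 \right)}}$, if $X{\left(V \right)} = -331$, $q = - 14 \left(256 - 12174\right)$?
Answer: $- \frac{166852}{331} \approx -504.08$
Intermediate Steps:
$q = 166852$ ($q = \left(-14\right) \left(-11918\right) = 166852$)
$\frac{q}{X{\left(731 \right)}} = \frac{166852}{-331} = 166852 \left(- \frac{1}{331}\right) = - \frac{166852}{331}$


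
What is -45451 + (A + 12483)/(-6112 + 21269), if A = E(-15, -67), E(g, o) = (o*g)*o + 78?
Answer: -688955581/15157 ≈ -45455.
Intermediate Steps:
E(g, o) = 78 + g*o² (E(g, o) = (g*o)*o + 78 = g*o² + 78 = 78 + g*o²)
A = -67257 (A = 78 - 15*(-67)² = 78 - 15*4489 = 78 - 67335 = -67257)
-45451 + (A + 12483)/(-6112 + 21269) = -45451 + (-67257 + 12483)/(-6112 + 21269) = -45451 - 54774/15157 = -688955581/15157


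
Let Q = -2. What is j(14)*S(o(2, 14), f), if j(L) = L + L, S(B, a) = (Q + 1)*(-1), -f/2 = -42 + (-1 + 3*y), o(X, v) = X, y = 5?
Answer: 28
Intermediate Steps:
f = 56 (f = -2*(-42 + (-1 + 3*5)) = -2*(-42 + (-1 + 15)) = -2*(-42 + 14) = -2*(-28) = 56)
S(B, a) = 1 (S(B, a) = (-2 + 1)*(-1) = -1*(-1) = 1)
j(L) = 2*L
j(14)*S(o(2, 14), f) = (2*14)*1 = 28*1 = 28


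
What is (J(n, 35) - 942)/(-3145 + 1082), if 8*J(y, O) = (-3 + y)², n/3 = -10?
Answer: 6447/16504 ≈ 0.39063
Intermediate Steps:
n = -30 (n = 3*(-10) = -30)
J(y, O) = (-3 + y)²/8
(J(n, 35) - 942)/(-3145 + 1082) = ((-3 - 30)²/8 - 942)/(-3145 + 1082) = ((⅛)*(-33)² - 942)/(-2063) = ((⅛)*1089 - 942)*(-1/2063) = (1089/8 - 942)*(-1/2063) = -6447/8*(-1/2063) = 6447/16504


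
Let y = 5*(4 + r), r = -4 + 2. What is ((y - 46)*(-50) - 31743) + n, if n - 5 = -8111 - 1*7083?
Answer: -45132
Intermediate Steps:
r = -2
n = -15189 (n = 5 + (-8111 - 1*7083) = 5 + (-8111 - 7083) = 5 - 15194 = -15189)
y = 10 (y = 5*(4 - 2) = 5*2 = 10)
((y - 46)*(-50) - 31743) + n = ((10 - 46)*(-50) - 31743) - 15189 = (-36*(-50) - 31743) - 15189 = (1800 - 31743) - 15189 = -29943 - 15189 = -45132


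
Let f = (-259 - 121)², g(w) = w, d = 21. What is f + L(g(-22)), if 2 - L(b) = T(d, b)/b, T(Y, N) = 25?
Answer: 3176869/22 ≈ 1.4440e+5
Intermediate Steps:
f = 144400 (f = (-380)² = 144400)
L(b) = 2 - 25/b
f + L(g(-22)) = 144400 + (2 - 25/(-22)) = 144400 + (2 - 25*(-1/22)) = 144400 + (2 + 25/22) = 144400 + 69/22 = 3176869/22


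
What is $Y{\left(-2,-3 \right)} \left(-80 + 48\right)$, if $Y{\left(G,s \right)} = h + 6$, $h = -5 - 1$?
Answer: $0$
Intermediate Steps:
$h = -6$
$Y{\left(G,s \right)} = 0$ ($Y{\left(G,s \right)} = -6 + 6 = 0$)
$Y{\left(-2,-3 \right)} \left(-80 + 48\right) = 0 \left(-80 + 48\right) = 0 \left(-32\right) = 0$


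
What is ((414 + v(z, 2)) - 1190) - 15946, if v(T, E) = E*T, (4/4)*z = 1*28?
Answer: -16666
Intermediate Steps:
z = 28 (z = 1*28 = 28)
((414 + v(z, 2)) - 1190) - 15946 = ((414 + 2*28) - 1190) - 15946 = ((414 + 56) - 1190) - 15946 = (470 - 1190) - 15946 = -720 - 15946 = -16666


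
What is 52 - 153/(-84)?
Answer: 1507/28 ≈ 53.821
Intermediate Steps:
52 - 153/(-84) = 52 - 1/84*(-153) = 52 + 51/28 = 1507/28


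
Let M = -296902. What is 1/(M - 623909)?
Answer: -1/920811 ≈ -1.0860e-6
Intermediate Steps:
1/(M - 623909) = 1/(-296902 - 623909) = 1/(-920811) = -1/920811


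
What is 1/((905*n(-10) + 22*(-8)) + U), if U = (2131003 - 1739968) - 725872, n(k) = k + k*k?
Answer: -1/253563 ≈ -3.9438e-6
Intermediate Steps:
n(k) = k + k²
U = -334837 (U = 391035 - 725872 = -334837)
1/((905*n(-10) + 22*(-8)) + U) = 1/((905*(-10*(1 - 10)) + 22*(-8)) - 334837) = 1/((905*(-10*(-9)) - 176) - 334837) = 1/((905*90 - 176) - 334837) = 1/((81450 - 176) - 334837) = 1/(81274 - 334837) = 1/(-253563) = -1/253563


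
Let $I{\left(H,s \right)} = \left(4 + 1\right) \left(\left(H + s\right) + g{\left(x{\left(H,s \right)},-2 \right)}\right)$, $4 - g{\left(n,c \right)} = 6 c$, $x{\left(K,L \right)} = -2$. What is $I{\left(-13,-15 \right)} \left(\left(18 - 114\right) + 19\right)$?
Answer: $4620$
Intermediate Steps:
$g{\left(n,c \right)} = 4 - 6 c$
$I{\left(H,s \right)} = 80 + 5 H + 5 s$ ($I{\left(H,s \right)} = \left(4 + 1\right) \left(\left(H + s\right) + \left(4 - -12\right)\right) = 5 \left(\left(H + s\right) + \left(4 + 12\right)\right) = 5 \left(\left(H + s\right) + 16\right) = 5 \left(16 + H + s\right) = 80 + 5 H + 5 s$)
$I{\left(-13,-15 \right)} \left(\left(18 - 114\right) + 19\right) = \left(80 + 5 \left(-13\right) + 5 \left(-15\right)\right) \left(\left(18 - 114\right) + 19\right) = \left(80 - 65 - 75\right) \left(-96 + 19\right) = \left(-60\right) \left(-77\right) = 4620$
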